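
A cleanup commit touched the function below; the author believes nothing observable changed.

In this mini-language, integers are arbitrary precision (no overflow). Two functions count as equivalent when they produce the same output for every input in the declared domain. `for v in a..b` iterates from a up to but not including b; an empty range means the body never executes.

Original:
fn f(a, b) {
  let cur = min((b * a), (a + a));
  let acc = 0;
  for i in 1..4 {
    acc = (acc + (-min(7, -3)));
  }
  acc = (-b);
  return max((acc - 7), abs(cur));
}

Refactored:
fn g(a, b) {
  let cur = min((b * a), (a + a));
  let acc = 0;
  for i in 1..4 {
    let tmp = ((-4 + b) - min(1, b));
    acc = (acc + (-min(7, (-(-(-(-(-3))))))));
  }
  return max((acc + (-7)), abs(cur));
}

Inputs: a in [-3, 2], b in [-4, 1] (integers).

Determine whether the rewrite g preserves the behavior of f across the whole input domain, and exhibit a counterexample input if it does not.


Evaluate both at a=0, b=-4.
f: cur=0, then acc=0, then (i=1), then acc=3, then (i=2), then acc=6, then (i=3), then acc=9, then acc=4, then returns 0
g: cur=0, then acc=0, then (i=1), then tmp=-4, then acc=3, then (i=2), then tmp=-4, then acc=6, then (i=3), then tmp=-4, then acc=9, then returns 2
0 vs 2 — the two versions disagree here.
verdict: not equivalent; witness: a=0, b=-4


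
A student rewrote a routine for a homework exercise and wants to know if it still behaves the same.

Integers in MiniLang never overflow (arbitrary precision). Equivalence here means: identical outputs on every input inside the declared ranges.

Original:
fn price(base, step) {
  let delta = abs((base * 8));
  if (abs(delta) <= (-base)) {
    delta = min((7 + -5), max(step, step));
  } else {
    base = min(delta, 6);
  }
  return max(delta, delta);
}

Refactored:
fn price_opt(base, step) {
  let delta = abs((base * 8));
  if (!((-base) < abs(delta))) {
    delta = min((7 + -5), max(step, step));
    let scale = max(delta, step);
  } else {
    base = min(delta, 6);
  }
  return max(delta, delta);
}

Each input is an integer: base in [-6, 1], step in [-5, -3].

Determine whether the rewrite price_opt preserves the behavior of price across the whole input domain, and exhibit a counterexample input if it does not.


This is a faithful refactor — comparison usage differs, min/max/abs usage differs, statement counts differ, local variable names differ, boolean connective usage differs, but the computed results match everywhere.
Tracing base=-2, step=-3: price: delta := 16 | (abs(delta) <= (-base)): false | base := 6 | result 16 | price_opt: delta := 16 | (!((-base) < abs(delta))): false | base := 6 | result 16 — matching result 16.
An exhaustive pass over the 24 declared inputs shows identical outputs.
verdict: equivalent


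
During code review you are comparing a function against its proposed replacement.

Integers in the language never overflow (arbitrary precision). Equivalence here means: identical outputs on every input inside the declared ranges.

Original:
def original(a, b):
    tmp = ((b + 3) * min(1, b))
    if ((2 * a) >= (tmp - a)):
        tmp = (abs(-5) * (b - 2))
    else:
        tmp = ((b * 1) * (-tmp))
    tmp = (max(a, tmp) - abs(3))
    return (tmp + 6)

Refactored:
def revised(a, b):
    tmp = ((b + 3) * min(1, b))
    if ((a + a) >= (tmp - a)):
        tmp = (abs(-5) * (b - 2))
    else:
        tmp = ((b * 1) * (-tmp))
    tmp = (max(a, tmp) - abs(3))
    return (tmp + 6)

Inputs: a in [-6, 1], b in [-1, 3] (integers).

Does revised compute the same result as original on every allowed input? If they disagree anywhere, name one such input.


Comparing the listings, the differences include: arithmetic usage differs, plus constant usage differs.
One worked example (a=-2, b=3) — original: tmp becomes 6; next ((2 * a) >= (tmp - a)) evaluates to false; next tmp becomes -18; next tmp becomes -5; next final value 1; revised: tmp becomes 6; next ((a + a) >= (tmp - a)) evaluates to false; next tmp becomes -18; next tmp becomes -5; next final value 1; agreement on 1.
Every one of the 40 inputs gives matching results.
verdict: equivalent


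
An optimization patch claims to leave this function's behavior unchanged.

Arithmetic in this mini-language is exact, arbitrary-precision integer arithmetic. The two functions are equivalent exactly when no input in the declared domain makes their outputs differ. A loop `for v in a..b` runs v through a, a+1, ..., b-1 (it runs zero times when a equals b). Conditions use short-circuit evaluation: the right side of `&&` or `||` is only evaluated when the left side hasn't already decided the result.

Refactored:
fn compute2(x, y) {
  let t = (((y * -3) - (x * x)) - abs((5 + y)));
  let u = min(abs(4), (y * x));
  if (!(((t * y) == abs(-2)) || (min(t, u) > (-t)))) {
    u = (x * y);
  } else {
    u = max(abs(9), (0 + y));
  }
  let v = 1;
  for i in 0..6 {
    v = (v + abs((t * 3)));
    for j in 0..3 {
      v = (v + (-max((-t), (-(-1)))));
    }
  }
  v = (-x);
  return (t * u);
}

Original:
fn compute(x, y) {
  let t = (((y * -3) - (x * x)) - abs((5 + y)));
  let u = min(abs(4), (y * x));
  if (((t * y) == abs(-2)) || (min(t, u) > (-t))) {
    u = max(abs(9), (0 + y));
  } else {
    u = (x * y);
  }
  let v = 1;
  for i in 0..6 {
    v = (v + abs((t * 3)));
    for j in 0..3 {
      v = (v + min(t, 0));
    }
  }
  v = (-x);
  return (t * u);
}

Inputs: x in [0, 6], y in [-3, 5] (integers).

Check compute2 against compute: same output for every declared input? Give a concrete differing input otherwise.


Equivalent. The edit looks behavioral (`0` became `-1`), but over these ranges it never changes the outcome.
Sweeping the whole domain (63 inputs) finds no disagreement.
One worked example (x=1, y=-1) — compute: t becomes -2; next u becomes -1; next (((t * y) == abs(-2)) || (min(t, u) > (-t))) evaluates to true; next u becomes 9; next v becomes 1; next at i=0:; next v becomes 7; next at j=0:; next v becomes 5; next at j=1:; next v becomes 3; next at j=2:; next v becomes 1; next at i=1:; next v becomes 7; next at j=0:; next v becomes 5; next at j=1:; next v becomes 3; next at j=2:; next v becomes 1; next at i=2:; next v becomes 7; next at j=0:; next v becomes 5; next at j=1:; next v becomes 3; next at j=2:; next v becomes 1; next at i=3:; next v becomes 7; next at j=0:; next v becomes 5; next at j=1:; next v becomes 3; next at j=2:; next v becomes 1; next at i=4:; next v becomes 7; next at j=0:; next v becomes 5; next at j=1:; next v becomes 3; next at j=2:; next v becomes 1; next at i=5:; next v becomes 7; next at j=0:; next v becomes 5; next at j=1:; next v becomes 3; next at j=2:; next v becomes 1; next v becomes -1; next final value -18; compute2: t becomes -2; next u becomes -1; next (!(((t * y) == abs(-2)) || (min(t, u) > (-t)))) evaluates to false; next u becomes 9; next v becomes 1; next at i=0:; next v becomes 7; next at j=0:; next v becomes 5; next at j=1:; next v becomes 3; next at j=2:; next v becomes 1; next at i=1:; next v becomes 7; next at j=0:; next v becomes 5; next at j=1:; next v becomes 3; next at j=2:; next v becomes 1; next at i=2:; next v becomes 7; next at j=0:; next v becomes 5; next at j=1:; next v becomes 3; next at j=2:; next v becomes 1; next at i=3:; next v becomes 7; next at j=0:; next v becomes 5; next at j=1:; next v becomes 3; next at j=2:; next v becomes 1; next at i=4:; next v becomes 7; next at j=0:; next v becomes 5; next at j=1:; next v becomes 3; next at j=2:; next v becomes 1; next at i=5:; next v becomes 7; next at j=0:; next v becomes 5; next at j=1:; next v becomes 3; next at j=2:; next v becomes 1; next v becomes -1; next final value -18; agreement on -18.
verdict: equivalent


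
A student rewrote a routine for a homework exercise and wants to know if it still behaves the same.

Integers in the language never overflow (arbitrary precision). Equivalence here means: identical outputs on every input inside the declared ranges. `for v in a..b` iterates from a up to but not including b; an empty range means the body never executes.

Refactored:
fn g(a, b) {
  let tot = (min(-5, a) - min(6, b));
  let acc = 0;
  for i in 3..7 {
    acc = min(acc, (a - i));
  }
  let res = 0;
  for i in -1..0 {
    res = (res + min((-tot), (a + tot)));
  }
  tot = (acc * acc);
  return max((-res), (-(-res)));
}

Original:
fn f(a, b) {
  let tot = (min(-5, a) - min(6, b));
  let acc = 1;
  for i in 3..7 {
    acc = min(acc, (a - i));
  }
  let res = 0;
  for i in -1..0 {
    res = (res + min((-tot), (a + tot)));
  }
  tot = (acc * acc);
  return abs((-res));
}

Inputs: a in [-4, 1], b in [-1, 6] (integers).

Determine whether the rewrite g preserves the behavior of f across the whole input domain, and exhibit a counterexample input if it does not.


Equivalent. The edit looks behavioral (`1` became `0`), but over these ranges it never changes the outcome.
Every one of the 48 inputs gives matching results.
Spot check at a=-1, b=0 — f: tot := -5 | acc := 1 | iter i=3: | acc := -4 | iter i=4: | acc := -5 | iter i=5: | acc := -6 | iter i=6: | acc := -7 | res := 0 | iter i=-1: | res := -6 | tot := 49 | result 6. g: tot := -5 | acc := 0 | iter i=3: | acc := -4 | iter i=4: | acc := -5 | iter i=5: | acc := -6 | iter i=6: | acc := -7 | res := 0 | iter i=-1: | res := -6 | tot := 49 | result 6. Both give 6.
verdict: equivalent


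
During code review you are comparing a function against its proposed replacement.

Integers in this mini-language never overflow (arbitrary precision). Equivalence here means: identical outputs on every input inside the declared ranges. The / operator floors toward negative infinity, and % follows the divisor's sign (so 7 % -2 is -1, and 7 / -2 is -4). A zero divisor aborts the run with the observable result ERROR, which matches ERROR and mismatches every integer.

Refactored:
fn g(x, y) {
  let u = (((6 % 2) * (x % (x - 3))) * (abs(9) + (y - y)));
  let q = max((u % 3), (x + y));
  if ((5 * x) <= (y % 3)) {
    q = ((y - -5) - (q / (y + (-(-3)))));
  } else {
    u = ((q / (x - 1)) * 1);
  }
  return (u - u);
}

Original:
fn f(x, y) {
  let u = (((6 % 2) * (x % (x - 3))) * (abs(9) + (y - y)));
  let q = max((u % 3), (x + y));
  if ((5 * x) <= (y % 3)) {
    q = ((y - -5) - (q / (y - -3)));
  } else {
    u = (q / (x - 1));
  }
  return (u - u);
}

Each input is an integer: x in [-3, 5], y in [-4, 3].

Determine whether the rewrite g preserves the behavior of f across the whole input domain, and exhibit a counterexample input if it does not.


Comparing the listings, the differences include: constant usage differs; arithmetic usage differs.
One worked example (x=0, y=1) — f: u becomes 0; next q becomes 1; next ((5 * x) <= (y % 3)) evaluates to true; next q becomes 6; next final value 0; g: u becomes 0; next q becomes 1; next ((5 * x) <= (y % 3)) evaluates to true; next q becomes 6; next final value 0; agreement on 0.
An exhaustive pass over the 72 declared inputs shows identical outputs.
verdict: equivalent


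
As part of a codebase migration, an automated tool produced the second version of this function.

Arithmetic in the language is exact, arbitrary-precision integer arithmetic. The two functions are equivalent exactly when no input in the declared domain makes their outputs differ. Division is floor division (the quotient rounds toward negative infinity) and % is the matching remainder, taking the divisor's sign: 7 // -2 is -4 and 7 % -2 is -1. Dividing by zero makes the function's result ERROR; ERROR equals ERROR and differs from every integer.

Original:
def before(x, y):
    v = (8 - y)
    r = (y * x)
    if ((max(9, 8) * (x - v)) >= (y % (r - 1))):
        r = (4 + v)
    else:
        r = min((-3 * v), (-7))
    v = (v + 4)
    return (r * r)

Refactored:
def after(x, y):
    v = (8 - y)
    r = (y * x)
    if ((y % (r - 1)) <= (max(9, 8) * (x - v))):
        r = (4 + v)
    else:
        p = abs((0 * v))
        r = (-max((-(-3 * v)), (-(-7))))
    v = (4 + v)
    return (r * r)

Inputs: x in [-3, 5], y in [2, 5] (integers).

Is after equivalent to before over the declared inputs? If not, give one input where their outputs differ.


Equivalent — the differences include local variable names differ, plus comparison usage differs, plus arithmetic usage differs, plus min/max/abs usage differs, plus constant usage differs, plus statement counts differ, yet no declared input distinguishes the two.
One worked example (x=1, y=3) — before: v := 5 | r := 3 | ((max(9, 8) * (x - v)) >= (y % (r - 1))): false | r := -15 | v := 9 | result 225; after: v := 5 | r := 3 | ((y % (r - 1)) <= (max(9, 8) * (x - v))): false | p := 0 | r := -15 | v := 9 | result 225; agreement on 225.
An exhaustive pass over the 36 declared inputs shows identical outputs.
verdict: equivalent


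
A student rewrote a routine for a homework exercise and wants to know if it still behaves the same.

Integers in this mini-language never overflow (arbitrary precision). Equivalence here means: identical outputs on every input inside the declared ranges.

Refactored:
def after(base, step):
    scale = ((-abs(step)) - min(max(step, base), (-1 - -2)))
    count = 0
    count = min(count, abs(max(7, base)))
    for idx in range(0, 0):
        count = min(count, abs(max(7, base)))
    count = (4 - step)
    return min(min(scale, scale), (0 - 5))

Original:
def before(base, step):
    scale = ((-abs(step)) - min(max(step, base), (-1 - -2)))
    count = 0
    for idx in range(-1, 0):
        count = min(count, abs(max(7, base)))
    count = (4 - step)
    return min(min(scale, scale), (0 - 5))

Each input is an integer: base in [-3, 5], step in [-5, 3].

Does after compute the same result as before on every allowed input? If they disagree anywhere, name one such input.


Differences: loop structure differs; also statement counts differ; also min/max/abs usage differs; also constant usage differs — yet all 81 inputs agree.
verdict: equivalent


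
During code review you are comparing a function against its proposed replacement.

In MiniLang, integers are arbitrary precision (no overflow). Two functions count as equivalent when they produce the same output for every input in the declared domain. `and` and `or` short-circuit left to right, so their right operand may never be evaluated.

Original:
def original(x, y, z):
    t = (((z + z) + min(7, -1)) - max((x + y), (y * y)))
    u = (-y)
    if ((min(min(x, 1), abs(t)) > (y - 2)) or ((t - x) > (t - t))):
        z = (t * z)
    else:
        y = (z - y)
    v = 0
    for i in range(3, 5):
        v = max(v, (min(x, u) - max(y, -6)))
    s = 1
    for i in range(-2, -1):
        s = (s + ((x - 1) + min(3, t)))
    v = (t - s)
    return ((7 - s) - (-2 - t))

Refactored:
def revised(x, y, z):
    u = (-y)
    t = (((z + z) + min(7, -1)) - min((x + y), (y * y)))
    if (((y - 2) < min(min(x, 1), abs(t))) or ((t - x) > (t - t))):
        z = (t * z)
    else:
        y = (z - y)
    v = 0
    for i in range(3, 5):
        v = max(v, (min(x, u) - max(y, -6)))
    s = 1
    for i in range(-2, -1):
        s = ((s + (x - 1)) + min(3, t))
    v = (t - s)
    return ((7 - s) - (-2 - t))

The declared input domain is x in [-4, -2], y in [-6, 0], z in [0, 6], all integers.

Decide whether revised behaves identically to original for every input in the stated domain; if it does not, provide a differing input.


Take x=-4, y=-6, z=0.
original: t = -37; u = 6; ((min(min(x, 1), abs(t)) > (y - 2)) or ((t - x) > (t - t))) -> true; z = 0; v = 0; [i=3]; v = 2; [i=4]; v = 2; s = 1; [i=-2]; s = -41; v = 4; return 13
revised: u = 6; t = 9; (((y - 2) < min(min(x, 1), abs(t))) or ((t - x) > (t - t))) -> true; z = 0; v = 0; [i=3]; v = 2; [i=4]; v = 2; s = 1; [i=-2]; s = -1; v = 10; return 19
13 vs 19 — the two versions disagree here.
verdict: not equivalent; witness: x=-4, y=-6, z=0


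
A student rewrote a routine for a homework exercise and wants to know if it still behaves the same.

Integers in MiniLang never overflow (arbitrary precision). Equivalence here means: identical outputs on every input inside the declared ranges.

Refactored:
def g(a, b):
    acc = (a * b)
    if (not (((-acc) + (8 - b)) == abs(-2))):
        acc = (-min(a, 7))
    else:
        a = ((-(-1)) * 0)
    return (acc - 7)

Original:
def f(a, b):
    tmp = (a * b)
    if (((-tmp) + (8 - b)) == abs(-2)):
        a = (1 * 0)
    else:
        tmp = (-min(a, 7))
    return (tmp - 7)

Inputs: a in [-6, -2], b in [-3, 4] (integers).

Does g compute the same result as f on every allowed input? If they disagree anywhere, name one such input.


Differences: boolean connective usage differs, plus local variable names differ — yet all 40 inputs agree.
verdict: equivalent


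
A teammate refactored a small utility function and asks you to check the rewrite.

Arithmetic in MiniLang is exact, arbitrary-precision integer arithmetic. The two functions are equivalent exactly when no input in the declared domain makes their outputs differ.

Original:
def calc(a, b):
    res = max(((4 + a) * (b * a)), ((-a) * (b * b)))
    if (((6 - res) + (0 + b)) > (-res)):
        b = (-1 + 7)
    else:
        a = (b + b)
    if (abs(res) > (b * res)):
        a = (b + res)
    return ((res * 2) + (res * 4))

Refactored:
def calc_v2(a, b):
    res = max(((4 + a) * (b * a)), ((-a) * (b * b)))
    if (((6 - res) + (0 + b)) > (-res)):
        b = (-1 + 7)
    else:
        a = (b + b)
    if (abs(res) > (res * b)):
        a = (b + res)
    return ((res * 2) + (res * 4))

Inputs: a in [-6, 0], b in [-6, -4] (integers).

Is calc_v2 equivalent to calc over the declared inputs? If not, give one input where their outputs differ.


Side by side, the visible changes include: same computation, different form.
One worked example (a=-1, b=-6) — calc: res = 36; (((6 - res) + (0 + b)) > (-res)) -> false; a = -12; (abs(res) > (b * res)) -> true; a = 30; return 216; calc_v2: res = 36; (((6 - res) + (0 + b)) > (-res)) -> false; a = -12; (abs(res) > (res * b)) -> true; a = 30; return 216; agreement on 216.
Across all 21 domain points the two functions coincide.
verdict: equivalent


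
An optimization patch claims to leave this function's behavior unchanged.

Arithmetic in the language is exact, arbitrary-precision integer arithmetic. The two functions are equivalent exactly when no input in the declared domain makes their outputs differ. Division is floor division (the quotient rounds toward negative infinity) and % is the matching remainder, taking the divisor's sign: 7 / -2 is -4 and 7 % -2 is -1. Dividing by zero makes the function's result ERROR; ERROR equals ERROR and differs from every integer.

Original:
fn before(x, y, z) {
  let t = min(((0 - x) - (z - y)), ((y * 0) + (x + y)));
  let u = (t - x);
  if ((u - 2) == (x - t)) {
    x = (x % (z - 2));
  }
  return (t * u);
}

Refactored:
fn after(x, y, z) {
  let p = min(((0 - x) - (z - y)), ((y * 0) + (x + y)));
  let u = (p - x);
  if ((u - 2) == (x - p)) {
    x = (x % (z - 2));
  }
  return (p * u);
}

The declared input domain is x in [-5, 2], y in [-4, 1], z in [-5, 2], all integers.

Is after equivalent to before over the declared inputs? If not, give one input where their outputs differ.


Differences: local variable names differ — yet all 384 inputs agree.
verdict: equivalent


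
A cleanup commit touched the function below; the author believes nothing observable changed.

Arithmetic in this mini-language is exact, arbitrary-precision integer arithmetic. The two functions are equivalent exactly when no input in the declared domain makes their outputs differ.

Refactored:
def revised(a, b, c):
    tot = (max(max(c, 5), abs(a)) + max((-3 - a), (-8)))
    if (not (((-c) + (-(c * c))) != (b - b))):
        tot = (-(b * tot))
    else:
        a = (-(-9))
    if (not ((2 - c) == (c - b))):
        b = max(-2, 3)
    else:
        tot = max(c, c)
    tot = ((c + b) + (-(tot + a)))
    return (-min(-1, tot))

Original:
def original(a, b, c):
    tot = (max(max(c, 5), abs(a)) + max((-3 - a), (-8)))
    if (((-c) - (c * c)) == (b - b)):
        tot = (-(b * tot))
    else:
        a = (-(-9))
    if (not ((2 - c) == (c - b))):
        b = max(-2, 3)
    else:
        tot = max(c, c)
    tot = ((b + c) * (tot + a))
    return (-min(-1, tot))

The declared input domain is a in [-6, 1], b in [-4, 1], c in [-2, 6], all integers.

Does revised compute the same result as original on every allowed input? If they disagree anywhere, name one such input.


Try a=-6, b=-4, c=-2.
original: tot := 9 | (((-c) - (c * c)) == (b - b)): false | a := 9 | (not ((2 - c) == (c - b))): true | b := 3 | tot := 18 | result 1
revised: tot := 9 | (not (((-c) + (-(c * c))) != (b - b))): false | a := 9 | (not ((2 - c) == (c - b))): true | b := 3 | tot := -17 | result 17
1 and 17 differ, so these are not the same function on this domain.
verdict: not equivalent; witness: a=-6, b=-4, c=-2


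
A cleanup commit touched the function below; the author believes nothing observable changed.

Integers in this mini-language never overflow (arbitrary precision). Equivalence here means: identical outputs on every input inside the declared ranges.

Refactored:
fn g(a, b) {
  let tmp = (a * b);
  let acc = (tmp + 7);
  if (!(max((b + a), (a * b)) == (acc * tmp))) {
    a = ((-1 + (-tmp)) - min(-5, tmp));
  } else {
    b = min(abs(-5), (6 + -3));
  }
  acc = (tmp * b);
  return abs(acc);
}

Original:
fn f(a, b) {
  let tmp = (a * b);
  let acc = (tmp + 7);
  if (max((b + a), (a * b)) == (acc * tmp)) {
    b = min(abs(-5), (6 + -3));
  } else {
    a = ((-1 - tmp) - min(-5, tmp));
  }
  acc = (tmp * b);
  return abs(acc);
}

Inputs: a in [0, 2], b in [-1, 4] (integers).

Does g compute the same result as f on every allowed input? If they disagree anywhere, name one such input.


Comparing the listings, the differences include: arithmetic usage differs; also boolean connective usage differs.
As a probe, take a=0, b=2: f runs tmp=0, then acc=7, then (max((b + a), (a * b)) == (acc * tmp)) is false, then a=4, then acc=0, then returns 0; g runs tmp=0, then acc=7, then (!(max((b + a), (a * b)) == (acc * tmp))) is true, then a=4, then acc=0, then returns 0; both end at 0.
Checked all 18 inputs in the declared domain: the outputs agree on every one.
verdict: equivalent


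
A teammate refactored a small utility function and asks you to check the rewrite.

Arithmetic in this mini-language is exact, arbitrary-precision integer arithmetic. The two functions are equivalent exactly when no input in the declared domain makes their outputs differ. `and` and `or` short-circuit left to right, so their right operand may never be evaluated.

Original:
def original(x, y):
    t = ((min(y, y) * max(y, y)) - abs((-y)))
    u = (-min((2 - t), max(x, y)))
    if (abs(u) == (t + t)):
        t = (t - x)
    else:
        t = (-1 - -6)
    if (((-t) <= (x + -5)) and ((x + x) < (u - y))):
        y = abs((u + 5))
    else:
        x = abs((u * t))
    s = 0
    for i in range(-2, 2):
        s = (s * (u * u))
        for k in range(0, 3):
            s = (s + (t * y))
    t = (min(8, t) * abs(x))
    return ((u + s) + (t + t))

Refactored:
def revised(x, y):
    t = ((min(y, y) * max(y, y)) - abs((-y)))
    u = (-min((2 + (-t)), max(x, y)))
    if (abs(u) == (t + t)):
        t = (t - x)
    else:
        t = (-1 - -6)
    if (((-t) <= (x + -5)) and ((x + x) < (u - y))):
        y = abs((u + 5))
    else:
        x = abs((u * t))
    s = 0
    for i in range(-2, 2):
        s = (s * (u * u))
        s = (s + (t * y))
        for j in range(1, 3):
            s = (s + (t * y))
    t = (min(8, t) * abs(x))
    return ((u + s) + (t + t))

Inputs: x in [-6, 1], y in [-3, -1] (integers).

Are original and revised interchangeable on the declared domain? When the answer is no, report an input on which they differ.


Equivalent — the differences include local variable names differ; arithmetic usage differs; loop structure differs; statement counts differ, yet no declared input distinguishes the two.
Spot check at x=-3, y=-1 — original: t = 0; u = 1; (abs(u) == (t + t)) -> false; t = 5; (((-t) <= (x + -5)) and ((x + x) < (u - y))) -> false; x = 5; s = 0; [i=-2]; s = 0; [k=0]; s = -5; [k=1]; s = -10; [k=2]; s = -15; [i=-1]; s = -15; [k=0]; s = -20; [k=1]; s = -25; [k=2]; s = -30; [i=0]; s = -30; [k=0]; s = -35; [k=1]; s = -40; [k=2]; s = -45; [i=1]; s = -45; [k=0]; s = -50; [k=1]; s = -55; [k=2]; s = -60; t = 25; return -9. revised: t = 0; u = 1; (abs(u) == (t + t)) -> false; t = 5; (((-t) <= (x + -5)) and ((x + x) < (u - y))) -> false; x = 5; s = 0; [i=-2]; s = 0; s = -5; [j=1]; s = -10; [j=2]; s = -15; [i=-1]; s = -15; s = -20; [j=1]; s = -25; [j=2]; s = -30; [i=0]; s = -30; s = -35; [j=1]; s = -40; [j=2]; s = -45; [i=1]; s = -45; s = -50; [j=1]; s = -55; [j=2]; s = -60; t = 25; return -9. Both give -9.
Checked all 24 inputs in the declared domain: the outputs agree on every one.
verdict: equivalent


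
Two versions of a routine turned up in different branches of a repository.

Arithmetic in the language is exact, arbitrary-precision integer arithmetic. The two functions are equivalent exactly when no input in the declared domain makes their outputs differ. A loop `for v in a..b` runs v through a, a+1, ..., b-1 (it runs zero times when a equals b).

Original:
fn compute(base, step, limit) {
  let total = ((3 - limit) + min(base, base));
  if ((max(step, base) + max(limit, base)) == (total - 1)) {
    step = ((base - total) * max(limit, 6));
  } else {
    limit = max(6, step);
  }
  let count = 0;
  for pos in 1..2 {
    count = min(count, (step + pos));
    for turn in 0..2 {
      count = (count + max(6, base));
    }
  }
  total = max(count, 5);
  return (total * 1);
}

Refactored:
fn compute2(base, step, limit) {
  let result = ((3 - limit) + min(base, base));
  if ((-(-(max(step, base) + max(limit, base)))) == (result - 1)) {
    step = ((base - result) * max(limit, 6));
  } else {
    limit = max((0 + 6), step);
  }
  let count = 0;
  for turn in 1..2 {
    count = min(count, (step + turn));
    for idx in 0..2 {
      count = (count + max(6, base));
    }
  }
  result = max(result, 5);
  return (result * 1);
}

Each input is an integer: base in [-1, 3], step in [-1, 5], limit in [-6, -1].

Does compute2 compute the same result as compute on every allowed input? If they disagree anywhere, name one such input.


Consider the input base=-1, step=-1, limit=-6.
compute: total = 8; ((max(step, base) + max(limit, base)) == (total - 1)) -> false; limit = 6; count = 0; [pos=1]; count = 0; [turn=0]; count = 6; [turn=1]; count = 12; total = 12; return 12
compute2: result = 8; ((-(-(max(step, base) + max(limit, base)))) == (result - 1)) -> false; limit = 6; count = 0; [turn=1]; count = 0; [idx=0]; count = 6; [idx=1]; count = 12; result = 8; return 8
12 != 8, so the rewrite changes behavior.
verdict: not equivalent; witness: base=-1, step=-1, limit=-6


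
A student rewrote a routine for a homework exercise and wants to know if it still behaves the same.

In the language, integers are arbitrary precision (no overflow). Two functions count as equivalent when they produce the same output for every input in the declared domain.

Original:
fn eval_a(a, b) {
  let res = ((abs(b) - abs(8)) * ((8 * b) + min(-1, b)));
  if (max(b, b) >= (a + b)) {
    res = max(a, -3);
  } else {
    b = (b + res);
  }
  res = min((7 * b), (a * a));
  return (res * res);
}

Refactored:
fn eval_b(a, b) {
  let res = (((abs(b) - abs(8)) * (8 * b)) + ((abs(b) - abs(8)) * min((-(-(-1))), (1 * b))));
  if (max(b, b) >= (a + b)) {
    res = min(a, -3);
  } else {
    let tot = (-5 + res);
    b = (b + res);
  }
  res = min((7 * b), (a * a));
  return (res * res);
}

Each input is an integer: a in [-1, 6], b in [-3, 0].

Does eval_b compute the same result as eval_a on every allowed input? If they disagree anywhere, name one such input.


The one real change (`max(a, -3)` became `min(a, -3)`) has no effect anywhere in the declared ranges.
As a probe, take a=2, b=-1: eval_a runs res = 63; (max(b, b) >= (a + b)) -> false; b = 62; res = 4; return 16; eval_b runs res = 63; (max(b, b) >= (a + b)) -> false; tot = 58; b = 62; res = 4; return 16; both end at 16.
Checked all 32 inputs in the declared domain: the outputs agree on every one.
verdict: equivalent


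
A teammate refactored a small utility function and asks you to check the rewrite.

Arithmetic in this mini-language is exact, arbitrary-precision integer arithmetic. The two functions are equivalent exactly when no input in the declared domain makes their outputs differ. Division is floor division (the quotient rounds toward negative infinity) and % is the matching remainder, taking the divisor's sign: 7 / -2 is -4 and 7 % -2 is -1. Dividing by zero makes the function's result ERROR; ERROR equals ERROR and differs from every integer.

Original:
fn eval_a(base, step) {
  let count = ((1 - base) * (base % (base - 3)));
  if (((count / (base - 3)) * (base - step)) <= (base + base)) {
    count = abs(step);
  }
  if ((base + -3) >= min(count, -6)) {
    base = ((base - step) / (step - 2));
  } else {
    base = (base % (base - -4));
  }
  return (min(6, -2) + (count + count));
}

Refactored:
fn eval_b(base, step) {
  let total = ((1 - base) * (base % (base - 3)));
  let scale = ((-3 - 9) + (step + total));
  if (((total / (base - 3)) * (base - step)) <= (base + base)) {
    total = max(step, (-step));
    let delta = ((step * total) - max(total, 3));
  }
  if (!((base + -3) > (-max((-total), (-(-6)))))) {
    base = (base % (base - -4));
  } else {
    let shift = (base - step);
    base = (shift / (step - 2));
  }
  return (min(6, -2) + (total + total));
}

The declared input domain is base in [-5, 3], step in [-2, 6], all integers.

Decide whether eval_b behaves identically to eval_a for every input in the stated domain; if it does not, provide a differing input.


The rewrite breaks on base=-3, step=2, where the results are ERROR and 2.
eval_a: count := -12 | (((count / (base - 3)) * (base - step)) <= (base + base)): true | count := 2 | ((base + -3) >= min(count, -6)): true | divide-by-zero, output ERROR
eval_b: total := -12 | scale := -22 | (((total / (base - 3)) * (base - step)) <= (base + base)): true | total := 2 | delta := 1 | (!((base + -3) > (-max((-total), (-(-6)))))): true | base := 0 | result 2
verdict: not equivalent; witness: base=-3, step=2


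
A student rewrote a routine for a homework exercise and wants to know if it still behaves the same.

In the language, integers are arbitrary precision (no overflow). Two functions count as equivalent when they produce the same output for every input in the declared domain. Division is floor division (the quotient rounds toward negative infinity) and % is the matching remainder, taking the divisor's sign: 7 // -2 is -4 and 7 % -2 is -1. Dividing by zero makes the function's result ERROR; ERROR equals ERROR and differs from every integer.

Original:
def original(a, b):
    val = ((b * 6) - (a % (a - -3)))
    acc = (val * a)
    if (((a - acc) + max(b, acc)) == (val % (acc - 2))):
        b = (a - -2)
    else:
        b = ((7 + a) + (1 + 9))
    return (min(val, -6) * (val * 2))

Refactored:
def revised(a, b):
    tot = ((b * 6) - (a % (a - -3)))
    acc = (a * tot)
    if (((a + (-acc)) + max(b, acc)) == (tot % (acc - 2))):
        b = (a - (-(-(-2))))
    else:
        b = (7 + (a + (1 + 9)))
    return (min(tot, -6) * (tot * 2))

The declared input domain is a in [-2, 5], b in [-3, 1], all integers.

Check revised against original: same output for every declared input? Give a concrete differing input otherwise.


The two are interchangeable: local variable names differ, plus arithmetic usage differs, and every declared input agrees.
Tracing a=2, b=-3: original: val becomes -20; next acc becomes -40; next (((a - acc) + max(b, acc)) == (val % (acc - 2))) evaluates to false; next b becomes 19; next final value 800 | revised: tot becomes -20; next acc becomes -40; next (((a + (-acc)) + max(b, acc)) == (tot % (acc - 2))) evaluates to false; next b becomes 19; next final value 800 — matching result 800.
An exhaustive pass over the 40 declared inputs shows identical outputs.
verdict: equivalent


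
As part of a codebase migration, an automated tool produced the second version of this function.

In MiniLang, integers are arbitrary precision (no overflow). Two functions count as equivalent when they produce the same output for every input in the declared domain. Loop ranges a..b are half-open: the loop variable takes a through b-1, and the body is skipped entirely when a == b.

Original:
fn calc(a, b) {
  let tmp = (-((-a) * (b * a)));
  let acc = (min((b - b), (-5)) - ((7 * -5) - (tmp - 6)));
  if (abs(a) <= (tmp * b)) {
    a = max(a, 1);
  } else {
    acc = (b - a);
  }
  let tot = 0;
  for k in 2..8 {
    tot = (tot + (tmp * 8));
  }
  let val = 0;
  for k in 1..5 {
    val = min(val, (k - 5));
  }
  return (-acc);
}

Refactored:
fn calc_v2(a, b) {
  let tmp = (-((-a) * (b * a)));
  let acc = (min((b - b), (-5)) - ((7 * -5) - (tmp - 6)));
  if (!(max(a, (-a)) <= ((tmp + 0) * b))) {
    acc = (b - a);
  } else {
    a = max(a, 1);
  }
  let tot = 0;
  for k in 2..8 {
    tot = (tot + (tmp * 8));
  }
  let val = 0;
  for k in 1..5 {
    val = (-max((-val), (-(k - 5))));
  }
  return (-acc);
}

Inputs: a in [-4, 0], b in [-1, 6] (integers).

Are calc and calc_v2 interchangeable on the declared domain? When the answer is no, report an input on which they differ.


Reading the diff, among the changes: arithmetic usage differs; also constant usage differs; also boolean connective usage differs; also min/max/abs usage differs.
As a probe, take a=-4, b=0: calc runs tmp = 0; acc = 24; (abs(a) <= (tmp * b)) -> false; acc = 4; tot = 0; [k=2]; tot = 0; [k=3]; tot = 0; [k=4]; tot = 0; [k=5]; tot = 0; [k=6]; tot = 0; [k=7]; tot = 0; val = 0; [k=1]; val = -4; [k=2]; val = -4; [k=3]; val = -4; [k=4]; val = -4; return -4; calc_v2 runs tmp = 0; acc = 24; (!(max(a, (-a)) <= ((tmp + 0) * b))) -> true; acc = 4; tot = 0; [k=2]; tot = 0; [k=3]; tot = 0; [k=4]; tot = 0; [k=5]; tot = 0; [k=6]; tot = 0; [k=7]; tot = 0; val = 0; [k=1]; val = -4; [k=2]; val = -4; [k=3]; val = -4; [k=4]; val = -4; return -4; both end at -4.
An exhaustive pass over the 40 declared inputs shows identical outputs.
verdict: equivalent


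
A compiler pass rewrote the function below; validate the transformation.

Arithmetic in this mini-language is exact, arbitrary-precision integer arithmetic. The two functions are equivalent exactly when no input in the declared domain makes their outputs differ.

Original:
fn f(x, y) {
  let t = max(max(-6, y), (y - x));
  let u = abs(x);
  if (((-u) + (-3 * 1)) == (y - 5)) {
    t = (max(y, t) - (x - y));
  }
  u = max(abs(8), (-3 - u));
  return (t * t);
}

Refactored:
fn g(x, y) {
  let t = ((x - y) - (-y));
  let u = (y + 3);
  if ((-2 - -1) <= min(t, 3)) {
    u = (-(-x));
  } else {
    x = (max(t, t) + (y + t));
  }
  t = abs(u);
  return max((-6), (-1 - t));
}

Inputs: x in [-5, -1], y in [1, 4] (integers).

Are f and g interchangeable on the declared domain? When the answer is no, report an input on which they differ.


Evaluate both at x=-5, y=1.
f: t=6, then u=5, then (((-u) + (-3 * 1)) == (y - 5)) is false, then u=8, then returns 36
g: t=-5, then u=4, then ((-2 - -1) <= min(t, 3)) is false, then x=-9, then t=4, then returns -5
36 against -5: the behavior changed.
verdict: not equivalent; witness: x=-5, y=1


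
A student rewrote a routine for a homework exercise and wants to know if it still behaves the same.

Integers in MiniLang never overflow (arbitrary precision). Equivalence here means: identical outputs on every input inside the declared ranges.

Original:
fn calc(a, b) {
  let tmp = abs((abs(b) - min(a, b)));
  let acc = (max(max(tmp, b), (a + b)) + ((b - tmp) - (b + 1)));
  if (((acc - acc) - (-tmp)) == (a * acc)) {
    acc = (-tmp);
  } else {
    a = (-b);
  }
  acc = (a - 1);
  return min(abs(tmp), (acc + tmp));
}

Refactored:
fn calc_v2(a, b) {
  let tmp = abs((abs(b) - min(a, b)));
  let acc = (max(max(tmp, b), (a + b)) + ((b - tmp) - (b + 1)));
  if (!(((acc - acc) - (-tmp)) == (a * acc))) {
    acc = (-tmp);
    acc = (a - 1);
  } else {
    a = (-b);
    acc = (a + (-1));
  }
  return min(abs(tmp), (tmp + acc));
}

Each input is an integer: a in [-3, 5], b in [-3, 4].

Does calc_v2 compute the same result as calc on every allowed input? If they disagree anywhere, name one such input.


Take a=-3, b=-3.
calc: tmp becomes 6; next acc becomes -1; next (((acc - acc) - (-tmp)) == (a * acc)) evaluates to false; next a becomes 3; next acc becomes 2; next final value 6
calc_v2: tmp becomes 6; next acc becomes -1; next (!(((acc - acc) - (-tmp)) == (a * acc))) evaluates to true; next acc becomes -6; next acc becomes -4; next final value 2
6 against 2: the behavior changed.
verdict: not equivalent; witness: a=-3, b=-3


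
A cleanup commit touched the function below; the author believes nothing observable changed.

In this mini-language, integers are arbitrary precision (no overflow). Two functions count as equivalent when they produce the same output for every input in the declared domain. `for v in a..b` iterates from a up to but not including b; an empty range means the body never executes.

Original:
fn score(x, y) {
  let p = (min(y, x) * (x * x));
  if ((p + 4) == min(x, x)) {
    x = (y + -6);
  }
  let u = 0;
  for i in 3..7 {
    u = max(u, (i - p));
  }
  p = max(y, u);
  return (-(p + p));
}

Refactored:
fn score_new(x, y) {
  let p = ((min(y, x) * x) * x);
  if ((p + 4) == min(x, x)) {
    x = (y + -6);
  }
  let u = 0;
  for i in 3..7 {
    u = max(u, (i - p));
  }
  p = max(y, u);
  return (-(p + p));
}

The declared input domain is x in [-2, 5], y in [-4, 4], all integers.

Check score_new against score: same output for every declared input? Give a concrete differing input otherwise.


Changes here: same computation, different form; the full 72-point sweep finds no disagreement.
verdict: equivalent


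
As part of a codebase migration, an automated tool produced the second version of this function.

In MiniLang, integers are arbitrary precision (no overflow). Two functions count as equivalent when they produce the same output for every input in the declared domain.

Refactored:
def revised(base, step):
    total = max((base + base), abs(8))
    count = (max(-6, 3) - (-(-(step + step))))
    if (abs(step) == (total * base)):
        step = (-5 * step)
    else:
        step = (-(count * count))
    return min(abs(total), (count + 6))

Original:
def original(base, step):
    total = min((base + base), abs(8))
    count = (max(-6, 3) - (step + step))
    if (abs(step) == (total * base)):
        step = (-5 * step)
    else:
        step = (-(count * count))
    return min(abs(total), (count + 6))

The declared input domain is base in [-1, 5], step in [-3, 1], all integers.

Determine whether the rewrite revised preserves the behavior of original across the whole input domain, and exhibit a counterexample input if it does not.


The rewrite breaks on base=-1, step=-3, where the results are 2 and 8.
original: total=-2, then count=9, then (abs(step) == (total * base)) is false, then step=-81, then returns 2
revised: total=8, then count=9, then (abs(step) == (total * base)) is false, then step=-81, then returns 8
verdict: not equivalent; witness: base=-1, step=-3


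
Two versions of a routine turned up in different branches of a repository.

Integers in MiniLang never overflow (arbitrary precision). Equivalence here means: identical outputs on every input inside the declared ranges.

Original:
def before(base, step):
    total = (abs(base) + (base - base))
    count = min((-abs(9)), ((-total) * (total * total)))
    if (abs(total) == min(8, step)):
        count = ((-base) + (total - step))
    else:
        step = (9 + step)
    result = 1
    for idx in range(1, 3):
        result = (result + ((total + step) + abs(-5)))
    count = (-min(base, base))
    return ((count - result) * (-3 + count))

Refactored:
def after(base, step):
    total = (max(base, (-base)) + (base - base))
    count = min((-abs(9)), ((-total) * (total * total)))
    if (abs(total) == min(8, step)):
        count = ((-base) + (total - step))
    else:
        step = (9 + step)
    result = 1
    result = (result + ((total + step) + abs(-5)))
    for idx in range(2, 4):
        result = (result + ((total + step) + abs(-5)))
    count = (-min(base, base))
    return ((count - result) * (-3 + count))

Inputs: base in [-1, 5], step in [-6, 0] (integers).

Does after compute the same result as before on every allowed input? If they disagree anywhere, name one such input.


Not equivalent: base=-1, step=-6 separates them (36 vs 54).
before: total = 1; count = -9; (abs(total) == min(8, step)) -> false; step = 3; result = 1; [idx=1]; result = 10; [idx=2]; result = 19; count = 1; return 36
after: total = 1; count = -9; (abs(total) == min(8, step)) -> false; step = 3; result = 1; result = 10; [idx=2]; result = 19; [idx=3]; result = 28; count = 1; return 54
verdict: not equivalent; witness: base=-1, step=-6
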